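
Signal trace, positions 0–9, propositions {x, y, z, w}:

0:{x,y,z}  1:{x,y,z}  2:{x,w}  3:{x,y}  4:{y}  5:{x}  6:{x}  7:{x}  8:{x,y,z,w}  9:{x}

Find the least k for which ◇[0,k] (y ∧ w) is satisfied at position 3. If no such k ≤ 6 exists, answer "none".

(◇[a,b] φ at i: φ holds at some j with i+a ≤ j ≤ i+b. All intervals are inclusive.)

Scan j = 3,4,… for (y ∧ w):
  j=3: fails
  j=4: fails
  j=5: fails
  j=6: fails
  j=7: fails
  j=8: holds
First hit at j=8, so smallest k = 8-3 = 5.

5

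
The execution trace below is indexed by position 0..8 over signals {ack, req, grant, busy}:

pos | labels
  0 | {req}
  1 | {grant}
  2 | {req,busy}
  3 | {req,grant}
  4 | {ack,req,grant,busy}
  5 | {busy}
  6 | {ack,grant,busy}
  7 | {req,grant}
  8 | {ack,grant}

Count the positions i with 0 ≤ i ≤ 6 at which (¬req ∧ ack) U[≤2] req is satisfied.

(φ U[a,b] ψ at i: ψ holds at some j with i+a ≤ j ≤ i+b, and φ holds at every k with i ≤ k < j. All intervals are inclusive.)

5

Evaluate at each i in [0,6]:
  i=0: ✓ (rhs at j=0)
  i=1: ✗ (lhs fails at k=1 before rhs at j=2)
  i=2: ✓ (rhs at j=2)
  i=3: ✓ (rhs at j=3)
  i=4: ✓ (rhs at j=4)
  i=5: ✗ (lhs fails at k=5 before rhs at j=7)
  i=6: ✓ (rhs at j=7; lhs holds on [6,6])
Positions where it holds: {0, 2, 3, 4, 6} → 5.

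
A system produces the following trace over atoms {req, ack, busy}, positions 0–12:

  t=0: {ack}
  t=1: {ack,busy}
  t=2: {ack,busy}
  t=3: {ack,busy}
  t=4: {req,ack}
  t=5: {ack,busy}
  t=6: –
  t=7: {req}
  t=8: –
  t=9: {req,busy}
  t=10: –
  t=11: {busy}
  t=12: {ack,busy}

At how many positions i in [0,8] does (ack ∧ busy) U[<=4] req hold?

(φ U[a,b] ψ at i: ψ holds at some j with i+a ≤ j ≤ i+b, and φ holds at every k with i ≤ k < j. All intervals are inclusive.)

5

Evaluate at each i in [0,8]:
  i=0: ✗ (lhs fails at k=0 before rhs at j=4)
  i=1: ✓ (rhs at j=4; lhs holds on [1,3])
  i=2: ✓ (rhs at j=4; lhs holds on [2,3])
  i=3: ✓ (rhs at j=4; lhs holds on [3,3])
  i=4: ✓ (rhs at j=4)
  i=5: ✗ (lhs fails at k=6 before rhs at j=7)
  i=6: ✗ (lhs fails at k=6 before rhs at j=7)
  i=7: ✓ (rhs at j=7)
  i=8: ✗ (lhs fails at k=8 before rhs at j=9)
Positions where it holds: {1, 2, 3, 4, 7} → 5.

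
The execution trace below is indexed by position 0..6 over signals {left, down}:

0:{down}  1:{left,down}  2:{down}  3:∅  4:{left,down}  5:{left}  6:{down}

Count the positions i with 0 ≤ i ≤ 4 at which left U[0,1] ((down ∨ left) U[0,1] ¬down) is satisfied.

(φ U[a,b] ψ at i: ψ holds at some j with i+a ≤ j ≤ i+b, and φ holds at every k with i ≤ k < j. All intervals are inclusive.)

4

Evaluate at each i in [0,4]:
  i=0: ✗ (no rhs in [0,1])
  i=1: ✓ (rhs at j=2; lhs holds on [1,1])
  i=2: ✓ (rhs at j=2)
  i=3: ✓ (rhs at j=3)
  i=4: ✓ (rhs at j=4)
Positions where it holds: {1, 2, 3, 4} → 4.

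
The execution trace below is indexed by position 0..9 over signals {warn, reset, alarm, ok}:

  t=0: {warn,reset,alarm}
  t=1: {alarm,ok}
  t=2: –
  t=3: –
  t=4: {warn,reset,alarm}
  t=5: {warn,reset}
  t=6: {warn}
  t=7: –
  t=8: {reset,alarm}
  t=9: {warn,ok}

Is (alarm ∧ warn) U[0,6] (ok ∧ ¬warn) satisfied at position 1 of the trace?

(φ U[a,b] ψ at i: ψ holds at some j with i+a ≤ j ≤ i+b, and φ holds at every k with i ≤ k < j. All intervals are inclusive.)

Need some j in [1,7] with (ok ∧ ¬warn), and (alarm ∧ warn) at every k in [1,j-1].
  j=1: (ok ∧ ¬warn) holds; no prefix to check → satisfied.

True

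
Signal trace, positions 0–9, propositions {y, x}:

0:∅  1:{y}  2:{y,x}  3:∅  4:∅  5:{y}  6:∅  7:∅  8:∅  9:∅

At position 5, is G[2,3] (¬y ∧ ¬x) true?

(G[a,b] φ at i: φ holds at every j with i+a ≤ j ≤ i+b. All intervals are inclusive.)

Check (¬y ∧ ¬x) at every j in [7,8]:
  j=7: true
  j=8: true
All positions satisfy it → formula holds.

Holds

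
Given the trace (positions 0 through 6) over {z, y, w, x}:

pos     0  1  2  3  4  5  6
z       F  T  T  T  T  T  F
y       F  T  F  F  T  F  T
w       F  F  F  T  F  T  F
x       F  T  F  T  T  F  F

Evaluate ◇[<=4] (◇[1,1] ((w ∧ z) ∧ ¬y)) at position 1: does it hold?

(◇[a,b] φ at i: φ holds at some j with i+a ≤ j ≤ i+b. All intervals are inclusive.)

Yes

Check ◇[1,1] ((w ∧ z) ∧ ¬y) at each j in [1,5]:
  j=1: fails (none in [2,2])
  j=2: holds (witness at 3)
  j=3: fails (none in [4,4])
  j=4: holds (witness at 5)
  j=5: fails (none in [6,6])
Found at j=2 → formula holds.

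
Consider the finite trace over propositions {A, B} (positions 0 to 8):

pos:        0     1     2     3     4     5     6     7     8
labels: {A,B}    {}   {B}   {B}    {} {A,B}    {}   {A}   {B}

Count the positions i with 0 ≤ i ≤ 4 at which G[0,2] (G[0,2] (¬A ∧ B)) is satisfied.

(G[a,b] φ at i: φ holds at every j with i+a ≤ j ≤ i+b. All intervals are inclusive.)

0

Evaluate at each i in [0,4]:
  i=0: ✗ (fails at j=0)
  i=1: ✗ (fails at j=1)
  i=2: ✗ (fails at j=2)
  i=3: ✗ (fails at j=3)
  i=4: ✗ (fails at j=4)
Positions where it holds: {} → 0.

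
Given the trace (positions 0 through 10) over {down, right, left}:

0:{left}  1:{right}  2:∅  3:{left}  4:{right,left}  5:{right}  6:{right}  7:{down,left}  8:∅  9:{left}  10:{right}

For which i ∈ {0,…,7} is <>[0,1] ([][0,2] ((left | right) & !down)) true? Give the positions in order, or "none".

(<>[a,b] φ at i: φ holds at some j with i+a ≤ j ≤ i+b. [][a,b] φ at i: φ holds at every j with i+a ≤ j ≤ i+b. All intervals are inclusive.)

2, 3, 4

Evaluate at each i in [0,7]:
  i=0: ✗ (none in [0,1])
  i=1: ✗ (none in [1,2])
  i=2: ✓ (witness j=3)
  i=3: ✓ (witness j=3)
  i=4: ✓ (witness j=4)
  i=5: ✗ (none in [5,6])
  i=6: ✗ (none in [6,7])
  i=7: ✗ (none in [7,8])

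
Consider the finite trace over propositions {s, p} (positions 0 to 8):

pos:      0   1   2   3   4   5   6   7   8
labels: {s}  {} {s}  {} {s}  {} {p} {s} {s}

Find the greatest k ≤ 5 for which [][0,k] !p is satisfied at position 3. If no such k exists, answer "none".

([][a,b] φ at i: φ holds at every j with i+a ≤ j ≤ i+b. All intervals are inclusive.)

!p must hold from j=3 onward; find where it first fails.
  j=3: holds
  j=4: holds
  j=5: holds
  j=6: fails
Holds on [3,5], so largest k = 2.

2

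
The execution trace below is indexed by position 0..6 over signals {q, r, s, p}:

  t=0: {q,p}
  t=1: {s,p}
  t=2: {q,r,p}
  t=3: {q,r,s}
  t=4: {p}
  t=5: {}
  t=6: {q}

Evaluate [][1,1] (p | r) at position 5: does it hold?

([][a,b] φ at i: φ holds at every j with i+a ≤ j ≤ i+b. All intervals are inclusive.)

False

Check (p | r) at every j in [6,6]:
  j=6: false
Fails at j=6 → formula fails.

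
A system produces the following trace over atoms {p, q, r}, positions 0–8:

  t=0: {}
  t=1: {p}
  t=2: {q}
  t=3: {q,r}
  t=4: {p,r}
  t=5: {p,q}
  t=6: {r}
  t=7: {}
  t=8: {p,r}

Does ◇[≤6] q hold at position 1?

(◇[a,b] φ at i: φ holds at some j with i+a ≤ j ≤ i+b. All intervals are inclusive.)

Yes

Check q at each j in [1,7]:
  j=1: false
  j=2: true
  j=3: true
  j=4: false
  j=5: true
  j=6: false
  j=7: false
Found at j=2 → formula holds.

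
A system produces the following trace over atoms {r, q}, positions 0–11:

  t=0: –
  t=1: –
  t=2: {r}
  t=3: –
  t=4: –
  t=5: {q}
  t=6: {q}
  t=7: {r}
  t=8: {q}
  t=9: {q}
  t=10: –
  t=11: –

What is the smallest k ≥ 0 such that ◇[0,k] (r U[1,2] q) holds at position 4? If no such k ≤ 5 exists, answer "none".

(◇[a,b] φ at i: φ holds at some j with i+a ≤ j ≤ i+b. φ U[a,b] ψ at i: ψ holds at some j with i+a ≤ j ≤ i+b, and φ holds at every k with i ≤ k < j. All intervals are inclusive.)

3

Scan j = 4,5,… for (r U[1,2] q):
  j=4: fails
  j=5: fails
  j=6: fails
  j=7: holds
First hit at j=7, so smallest k = 7-4 = 3.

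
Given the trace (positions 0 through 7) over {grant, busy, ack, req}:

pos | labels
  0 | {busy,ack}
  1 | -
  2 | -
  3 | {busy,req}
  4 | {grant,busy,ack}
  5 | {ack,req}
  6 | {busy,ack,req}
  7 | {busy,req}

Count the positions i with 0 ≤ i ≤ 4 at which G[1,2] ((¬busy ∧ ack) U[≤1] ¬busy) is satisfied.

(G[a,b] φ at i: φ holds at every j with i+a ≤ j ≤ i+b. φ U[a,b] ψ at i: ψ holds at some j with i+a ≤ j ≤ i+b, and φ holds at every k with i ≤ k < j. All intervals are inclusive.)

1

Evaluate at each i in [0,4]:
  i=0: ✓ (all of [1,2])
  i=1: ✗ (fails at j=3)
  i=2: ✗ (fails at j=3)
  i=3: ✗ (fails at j=4)
  i=4: ✗ (fails at j=6)
Positions where it holds: {0} → 1.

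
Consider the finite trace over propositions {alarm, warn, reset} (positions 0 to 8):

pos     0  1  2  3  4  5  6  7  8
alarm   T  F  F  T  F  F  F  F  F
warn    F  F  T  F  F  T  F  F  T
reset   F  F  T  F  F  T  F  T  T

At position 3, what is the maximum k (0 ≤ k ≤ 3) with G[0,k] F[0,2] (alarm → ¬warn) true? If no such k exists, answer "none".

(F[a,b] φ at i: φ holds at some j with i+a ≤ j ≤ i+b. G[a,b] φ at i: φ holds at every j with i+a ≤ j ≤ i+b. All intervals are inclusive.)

3

F[0,2] (alarm → ¬warn) must hold from j=3 onward; find where it first fails.
  j=3: holds
  j=4: holds
  j=5: holds
  j=6: holds
Holds through j=6; largest k = 3.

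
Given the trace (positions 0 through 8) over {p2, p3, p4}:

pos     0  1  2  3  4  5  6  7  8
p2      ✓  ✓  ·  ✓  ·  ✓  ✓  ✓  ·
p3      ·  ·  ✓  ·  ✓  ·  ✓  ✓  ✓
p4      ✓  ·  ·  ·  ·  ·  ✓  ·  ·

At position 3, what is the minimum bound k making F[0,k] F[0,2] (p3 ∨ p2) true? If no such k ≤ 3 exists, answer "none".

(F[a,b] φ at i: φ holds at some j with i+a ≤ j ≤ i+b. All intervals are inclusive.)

Scan j = 3,4,… for F[0,2] (p3 ∨ p2):
  j=3: holds
First hit at j=3, so smallest k = 3-3 = 0.

0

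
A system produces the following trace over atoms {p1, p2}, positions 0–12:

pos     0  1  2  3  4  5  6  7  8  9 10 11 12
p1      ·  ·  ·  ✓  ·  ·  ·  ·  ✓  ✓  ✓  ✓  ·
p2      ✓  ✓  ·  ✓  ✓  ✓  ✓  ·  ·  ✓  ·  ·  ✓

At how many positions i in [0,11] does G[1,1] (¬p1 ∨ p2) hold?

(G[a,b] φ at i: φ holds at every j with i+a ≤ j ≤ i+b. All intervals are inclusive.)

9

Evaluate at each i in [0,11]:
  i=0: ✓ (all of [1,1])
  i=1: ✓ (all of [2,2])
  i=2: ✓ (all of [3,3])
  i=3: ✓ (all of [4,4])
  i=4: ✓ (all of [5,5])
  i=5: ✓ (all of [6,6])
  i=6: ✓ (all of [7,7])
  i=7: ✗ (fails at j=8)
  i=8: ✓ (all of [9,9])
  i=9: ✗ (fails at j=10)
  i=10: ✗ (fails at j=11)
  i=11: ✓ (all of [12,12])
Positions where it holds: {0, 1, 2, 3, 4, 5, 6, 8, 11} → 9.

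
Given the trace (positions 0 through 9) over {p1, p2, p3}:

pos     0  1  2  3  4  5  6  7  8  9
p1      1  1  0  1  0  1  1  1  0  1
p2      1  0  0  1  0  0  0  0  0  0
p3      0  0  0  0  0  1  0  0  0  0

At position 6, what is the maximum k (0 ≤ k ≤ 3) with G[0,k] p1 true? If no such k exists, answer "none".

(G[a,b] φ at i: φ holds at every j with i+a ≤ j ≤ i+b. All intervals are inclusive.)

1

p1 must hold from j=6 onward; find where it first fails.
  j=6: holds
  j=7: holds
  j=8: fails
Holds on [6,7], so largest k = 1.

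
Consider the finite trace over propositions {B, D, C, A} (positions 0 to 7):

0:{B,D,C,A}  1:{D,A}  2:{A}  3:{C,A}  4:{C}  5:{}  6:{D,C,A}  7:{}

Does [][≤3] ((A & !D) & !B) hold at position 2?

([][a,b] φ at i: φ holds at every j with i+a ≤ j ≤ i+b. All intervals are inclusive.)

False

Check ((A & !D) & !B) at every j in [2,5]:
  j=2: true
  j=3: true
  j=4: false
  j=5: false
Fails at j=4 → formula fails.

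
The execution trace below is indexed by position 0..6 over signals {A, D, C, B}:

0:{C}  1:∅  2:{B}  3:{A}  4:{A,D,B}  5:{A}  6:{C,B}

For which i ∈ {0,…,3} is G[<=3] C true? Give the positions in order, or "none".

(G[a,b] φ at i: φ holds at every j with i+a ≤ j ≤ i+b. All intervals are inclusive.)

Evaluate at each i in [0,3]:
  i=0: ✗ (fails at j=1)
  i=1: ✗ (fails at j=1)
  i=2: ✗ (fails at j=2)
  i=3: ✗ (fails at j=3)

none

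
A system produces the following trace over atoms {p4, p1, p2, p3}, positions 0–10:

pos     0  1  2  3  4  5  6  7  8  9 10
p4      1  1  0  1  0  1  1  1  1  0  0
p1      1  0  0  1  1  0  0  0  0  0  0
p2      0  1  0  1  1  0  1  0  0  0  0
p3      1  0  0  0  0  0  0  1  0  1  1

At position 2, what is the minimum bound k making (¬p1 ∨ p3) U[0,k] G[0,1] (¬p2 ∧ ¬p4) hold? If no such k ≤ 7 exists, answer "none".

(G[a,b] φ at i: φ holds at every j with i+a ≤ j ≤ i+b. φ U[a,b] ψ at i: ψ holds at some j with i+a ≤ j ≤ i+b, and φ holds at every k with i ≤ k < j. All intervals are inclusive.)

Need earliest j ≥ 2 with G[0,1] (¬p2 ∧ ¬p4), and (¬p1 ∨ p3) at every k in [2,j-1].
  j=2: rhs fails.
  j=3: rhs fails.
  j=4: rhs fails.
  j=5: rhs fails.
  j=6: rhs fails.
  j=7: rhs fails.
  j=8: rhs fails.
  j=9: rhs holds but lhs fails at k=3.
No witness within the range → none.

none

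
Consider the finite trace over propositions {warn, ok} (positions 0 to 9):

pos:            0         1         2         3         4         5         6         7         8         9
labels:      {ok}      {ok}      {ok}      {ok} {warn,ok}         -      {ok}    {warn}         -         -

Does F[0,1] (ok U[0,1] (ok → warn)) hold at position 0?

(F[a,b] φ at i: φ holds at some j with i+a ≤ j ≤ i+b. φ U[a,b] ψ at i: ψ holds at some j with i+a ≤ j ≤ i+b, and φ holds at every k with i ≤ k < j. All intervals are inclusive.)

Check (ok U[0,1] (ok → warn)) at each j in [0,1]:
  j=0: fails
  j=1: fails
No position in the window satisfies it → formula fails.

No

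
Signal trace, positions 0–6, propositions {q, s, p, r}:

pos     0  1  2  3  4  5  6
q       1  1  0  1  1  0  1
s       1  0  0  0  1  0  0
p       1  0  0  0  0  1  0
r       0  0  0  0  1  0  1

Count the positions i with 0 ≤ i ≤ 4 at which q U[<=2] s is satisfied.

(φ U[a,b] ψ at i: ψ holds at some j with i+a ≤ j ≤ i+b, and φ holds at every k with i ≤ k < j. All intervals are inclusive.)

3

Evaluate at each i in [0,4]:
  i=0: ✓ (rhs at j=0)
  i=1: ✗ (no rhs in [1,3])
  i=2: ✗ (lhs fails at k=2 before rhs at j=4)
  i=3: ✓ (rhs at j=4; lhs holds on [3,3])
  i=4: ✓ (rhs at j=4)
Positions where it holds: {0, 3, 4} → 3.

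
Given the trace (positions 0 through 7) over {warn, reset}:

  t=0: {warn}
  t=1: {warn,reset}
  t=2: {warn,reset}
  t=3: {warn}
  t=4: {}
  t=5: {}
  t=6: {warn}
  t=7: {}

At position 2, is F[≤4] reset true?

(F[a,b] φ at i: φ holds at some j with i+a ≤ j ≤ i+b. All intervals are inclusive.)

Check reset at each j in [2,6]:
  j=2: true
  j=3: false
  j=4: false
  j=5: false
  j=6: false
Found at j=2 → formula holds.

Holds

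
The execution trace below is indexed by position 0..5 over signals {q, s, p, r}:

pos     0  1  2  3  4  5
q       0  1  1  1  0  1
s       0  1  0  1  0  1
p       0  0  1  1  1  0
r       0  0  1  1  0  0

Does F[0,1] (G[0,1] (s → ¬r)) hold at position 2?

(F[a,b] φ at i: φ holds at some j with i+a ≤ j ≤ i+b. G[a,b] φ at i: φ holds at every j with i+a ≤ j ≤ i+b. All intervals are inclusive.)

Check G[0,1] (s → ¬r) at each j in [2,3]:
  j=2: fails at 3
  j=3: fails at 3
No position in the window satisfies it → formula fails.

False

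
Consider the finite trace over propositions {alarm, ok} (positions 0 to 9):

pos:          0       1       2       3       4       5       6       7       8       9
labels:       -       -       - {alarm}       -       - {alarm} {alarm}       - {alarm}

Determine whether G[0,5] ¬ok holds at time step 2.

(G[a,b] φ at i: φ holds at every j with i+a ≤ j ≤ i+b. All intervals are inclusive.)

Yes

Check ¬ok at every j in [2,7]:
  j=2: true
  j=3: true
  j=4: true
  j=5: true
  j=6: true
  j=7: true
All positions satisfy it → formula holds.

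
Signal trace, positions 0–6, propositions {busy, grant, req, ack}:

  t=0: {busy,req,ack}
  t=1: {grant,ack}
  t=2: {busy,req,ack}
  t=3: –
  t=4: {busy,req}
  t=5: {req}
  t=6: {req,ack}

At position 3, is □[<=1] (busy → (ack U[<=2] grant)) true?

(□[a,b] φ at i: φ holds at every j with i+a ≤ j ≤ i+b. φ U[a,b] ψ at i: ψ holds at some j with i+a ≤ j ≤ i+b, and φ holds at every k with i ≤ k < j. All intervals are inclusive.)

False

Check (busy → (ack U[<=2] grant)) at every j in [3,4]:
  j=3: antecedent false → ✓
  j=4: antecedent true; consequent fails → ✗
Fails at j=4 → formula fails.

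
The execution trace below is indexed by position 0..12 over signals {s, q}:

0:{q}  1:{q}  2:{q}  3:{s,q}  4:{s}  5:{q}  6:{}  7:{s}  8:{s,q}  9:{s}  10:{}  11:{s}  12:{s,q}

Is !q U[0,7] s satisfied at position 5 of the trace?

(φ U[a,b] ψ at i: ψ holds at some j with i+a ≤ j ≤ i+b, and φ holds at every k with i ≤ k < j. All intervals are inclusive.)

Does not hold

Need some j in [5,12] with s, and !q at every k in [5,j-1].
  j=5: s false.
  j=6: s false.
  j=7: s holds, but !q fails at k=5 → not this j.
  j=8: s holds, but !q fails at k=5 → not this j.
  j=9: s holds, but !q fails at k=5 → not this j.
  j=10: s false.
  j=11: s holds, but !q fails at k=5 → not this j.
  j=12: s holds, but !q fails at k=5 → not this j.
No j in the window works → until fails.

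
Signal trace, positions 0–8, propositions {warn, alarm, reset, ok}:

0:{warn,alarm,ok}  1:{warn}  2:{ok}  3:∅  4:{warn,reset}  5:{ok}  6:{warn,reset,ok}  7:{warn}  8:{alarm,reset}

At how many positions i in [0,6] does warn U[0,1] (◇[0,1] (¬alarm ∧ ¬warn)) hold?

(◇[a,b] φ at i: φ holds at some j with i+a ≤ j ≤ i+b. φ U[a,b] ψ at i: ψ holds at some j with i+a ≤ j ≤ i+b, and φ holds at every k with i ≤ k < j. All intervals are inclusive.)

6

Evaluate at each i in [0,6]:
  i=0: ✓ (rhs at j=1; lhs holds on [0,0])
  i=1: ✓ (rhs at j=1)
  i=2: ✓ (rhs at j=2)
  i=3: ✓ (rhs at j=3)
  i=4: ✓ (rhs at j=4)
  i=5: ✓ (rhs at j=5)
  i=6: ✗ (no rhs in [6,7])
Positions where it holds: {0, 1, 2, 3, 4, 5} → 6.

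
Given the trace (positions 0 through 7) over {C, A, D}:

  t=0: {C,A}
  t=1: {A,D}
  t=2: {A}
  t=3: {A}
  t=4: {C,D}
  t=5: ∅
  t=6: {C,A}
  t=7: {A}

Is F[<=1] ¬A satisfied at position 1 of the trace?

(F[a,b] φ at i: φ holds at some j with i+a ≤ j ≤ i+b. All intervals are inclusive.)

Does not hold

Check ¬A at each j in [1,2]:
  j=1: false
  j=2: false
No position in the window satisfies it → formula fails.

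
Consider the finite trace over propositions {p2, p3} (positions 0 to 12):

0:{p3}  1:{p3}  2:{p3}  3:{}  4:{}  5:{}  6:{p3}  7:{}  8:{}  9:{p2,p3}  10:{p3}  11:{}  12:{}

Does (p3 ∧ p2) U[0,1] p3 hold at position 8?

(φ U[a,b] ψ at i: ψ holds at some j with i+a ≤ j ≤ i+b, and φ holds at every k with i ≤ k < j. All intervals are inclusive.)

Need some j in [8,9] with p3, and (p3 ∧ p2) at every k in [8,j-1].
  j=8: p3 false.
  j=9: p3 holds, but (p3 ∧ p2) fails at k=8 → not this j.
No j in the window works → until fails.

False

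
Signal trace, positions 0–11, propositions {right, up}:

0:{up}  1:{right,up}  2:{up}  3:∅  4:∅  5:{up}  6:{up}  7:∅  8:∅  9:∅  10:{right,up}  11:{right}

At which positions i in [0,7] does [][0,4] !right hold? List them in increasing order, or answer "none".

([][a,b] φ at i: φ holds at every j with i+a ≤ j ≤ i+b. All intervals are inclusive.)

2, 3, 4, 5

Evaluate at each i in [0,7]:
  i=0: ✗ (fails at j=1)
  i=1: ✗ (fails at j=1)
  i=2: ✓ (all of [2,6])
  i=3: ✓ (all of [3,7])
  i=4: ✓ (all of [4,8])
  i=5: ✓ (all of [5,9])
  i=6: ✗ (fails at j=10)
  i=7: ✗ (fails at j=10)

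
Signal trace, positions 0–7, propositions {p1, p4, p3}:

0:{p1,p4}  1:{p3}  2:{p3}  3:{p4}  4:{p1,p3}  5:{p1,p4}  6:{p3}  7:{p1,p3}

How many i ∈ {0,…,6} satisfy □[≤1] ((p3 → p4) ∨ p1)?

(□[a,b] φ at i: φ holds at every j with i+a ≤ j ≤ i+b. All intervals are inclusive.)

Evaluate at each i in [0,6]:
  i=0: ✗ (fails at j=1)
  i=1: ✗ (fails at j=1)
  i=2: ✗ (fails at j=2)
  i=3: ✓ (all of [3,4])
  i=4: ✓ (all of [4,5])
  i=5: ✗ (fails at j=6)
  i=6: ✗ (fails at j=6)
Positions where it holds: {3, 4} → 2.

2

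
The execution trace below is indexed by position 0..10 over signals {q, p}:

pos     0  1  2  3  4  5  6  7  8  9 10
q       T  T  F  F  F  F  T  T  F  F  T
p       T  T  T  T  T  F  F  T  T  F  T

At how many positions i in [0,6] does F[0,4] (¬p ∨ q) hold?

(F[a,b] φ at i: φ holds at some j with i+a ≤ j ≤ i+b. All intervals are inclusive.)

Evaluate at each i in [0,6]:
  i=0: ✓ (witness j=0)
  i=1: ✓ (witness j=1)
  i=2: ✓ (witness j=5)
  i=3: ✓ (witness j=5)
  i=4: ✓ (witness j=5)
  i=5: ✓ (witness j=5)
  i=6: ✓ (witness j=6)
Positions where it holds: {0, 1, 2, 3, 4, 5, 6} → 7.

7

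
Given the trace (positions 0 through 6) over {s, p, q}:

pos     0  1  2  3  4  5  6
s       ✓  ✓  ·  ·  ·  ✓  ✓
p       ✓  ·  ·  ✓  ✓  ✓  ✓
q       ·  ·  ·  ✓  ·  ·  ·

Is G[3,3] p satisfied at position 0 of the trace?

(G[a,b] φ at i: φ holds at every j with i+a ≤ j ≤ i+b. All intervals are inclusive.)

Check p at every j in [3,3]:
  j=3: true
All positions satisfy it → formula holds.

True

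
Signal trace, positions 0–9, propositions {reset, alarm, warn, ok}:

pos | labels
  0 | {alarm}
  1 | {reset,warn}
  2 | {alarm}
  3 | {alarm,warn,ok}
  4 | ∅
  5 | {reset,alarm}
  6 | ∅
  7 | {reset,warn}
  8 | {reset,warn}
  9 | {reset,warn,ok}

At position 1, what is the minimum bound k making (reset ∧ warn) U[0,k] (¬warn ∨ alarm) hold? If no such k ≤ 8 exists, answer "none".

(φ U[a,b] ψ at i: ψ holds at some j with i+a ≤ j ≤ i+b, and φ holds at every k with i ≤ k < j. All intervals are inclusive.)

1

Need earliest j ≥ 1 with (¬warn ∨ alarm), and (reset ∧ warn) at every k in [1,j-1].
  j=1: rhs fails.
  j=2: rhs holds; lhs holds on [1,1]. k = 1.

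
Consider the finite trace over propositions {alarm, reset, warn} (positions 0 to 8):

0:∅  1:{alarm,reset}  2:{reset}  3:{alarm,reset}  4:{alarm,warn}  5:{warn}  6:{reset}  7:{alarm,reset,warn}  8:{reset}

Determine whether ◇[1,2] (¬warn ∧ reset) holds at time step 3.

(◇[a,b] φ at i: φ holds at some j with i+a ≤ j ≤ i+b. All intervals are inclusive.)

Check (¬warn ∧ reset) at each j in [4,5]:
  j=4: false
  j=5: false
No position in the window satisfies it → formula fails.

No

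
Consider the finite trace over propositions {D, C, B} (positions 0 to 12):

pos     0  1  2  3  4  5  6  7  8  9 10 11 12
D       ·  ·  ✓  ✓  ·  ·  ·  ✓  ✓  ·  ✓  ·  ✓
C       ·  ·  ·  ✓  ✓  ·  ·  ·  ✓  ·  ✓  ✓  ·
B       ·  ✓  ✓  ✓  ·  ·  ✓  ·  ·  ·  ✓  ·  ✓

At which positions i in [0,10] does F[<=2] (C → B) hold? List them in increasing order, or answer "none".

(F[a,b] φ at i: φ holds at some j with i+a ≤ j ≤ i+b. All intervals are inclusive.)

0, 1, 2, 3, 4, 5, 6, 7, 8, 9, 10

Evaluate at each i in [0,10]:
  i=0: ✓ (witness j=0)
  i=1: ✓ (witness j=1)
  i=2: ✓ (witness j=2)
  i=3: ✓ (witness j=3)
  i=4: ✓ (witness j=5)
  i=5: ✓ (witness j=5)
  i=6: ✓ (witness j=6)
  i=7: ✓ (witness j=7)
  i=8: ✓ (witness j=9)
  i=9: ✓ (witness j=9)
  i=10: ✓ (witness j=10)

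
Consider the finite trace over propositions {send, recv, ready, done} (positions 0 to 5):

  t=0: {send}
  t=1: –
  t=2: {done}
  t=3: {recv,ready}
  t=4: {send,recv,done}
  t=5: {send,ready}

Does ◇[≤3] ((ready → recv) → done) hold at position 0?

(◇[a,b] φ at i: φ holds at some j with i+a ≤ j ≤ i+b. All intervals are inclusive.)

Yes

Check ((ready → recv) → done) at each j in [0,3]:
  j=0: false
  j=1: false
  j=2: true
  j=3: false
Found at j=2 → formula holds.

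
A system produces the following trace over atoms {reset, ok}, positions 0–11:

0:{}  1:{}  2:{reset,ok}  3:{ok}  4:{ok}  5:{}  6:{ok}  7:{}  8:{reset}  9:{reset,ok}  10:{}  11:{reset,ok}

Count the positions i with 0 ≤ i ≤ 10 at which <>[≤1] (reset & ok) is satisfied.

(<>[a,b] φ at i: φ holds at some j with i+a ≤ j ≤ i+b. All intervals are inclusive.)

Evaluate at each i in [0,10]:
  i=0: ✗ (none in [0,1])
  i=1: ✓ (witness j=2)
  i=2: ✓ (witness j=2)
  i=3: ✗ (none in [3,4])
  i=4: ✗ (none in [4,5])
  i=5: ✗ (none in [5,6])
  i=6: ✗ (none in [6,7])
  i=7: ✗ (none in [7,8])
  i=8: ✓ (witness j=9)
  i=9: ✓ (witness j=9)
  i=10: ✓ (witness j=11)
Positions where it holds: {1, 2, 8, 9, 10} → 5.

5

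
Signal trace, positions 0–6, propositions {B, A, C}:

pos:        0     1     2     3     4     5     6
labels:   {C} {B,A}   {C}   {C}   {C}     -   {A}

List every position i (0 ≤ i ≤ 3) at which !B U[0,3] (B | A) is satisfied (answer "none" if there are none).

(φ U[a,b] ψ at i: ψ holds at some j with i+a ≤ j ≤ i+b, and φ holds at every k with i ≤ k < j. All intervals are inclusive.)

0, 1, 3

Evaluate at each i in [0,3]:
  i=0: ✓ (rhs at j=1; lhs holds on [0,0])
  i=1: ✓ (rhs at j=1)
  i=2: ✗ (no rhs in [2,5])
  i=3: ✓ (rhs at j=6; lhs holds on [3,5])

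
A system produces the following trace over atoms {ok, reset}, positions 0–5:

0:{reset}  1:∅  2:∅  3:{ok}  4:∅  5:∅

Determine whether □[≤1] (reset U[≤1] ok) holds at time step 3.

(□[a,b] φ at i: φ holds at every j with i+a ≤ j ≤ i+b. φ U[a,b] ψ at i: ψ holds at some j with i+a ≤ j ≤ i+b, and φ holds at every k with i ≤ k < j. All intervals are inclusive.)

No

Check (reset U[≤1] ok) at every j in [3,4]:
  j=3: holds
  j=4: fails
Fails at j=4 → formula fails.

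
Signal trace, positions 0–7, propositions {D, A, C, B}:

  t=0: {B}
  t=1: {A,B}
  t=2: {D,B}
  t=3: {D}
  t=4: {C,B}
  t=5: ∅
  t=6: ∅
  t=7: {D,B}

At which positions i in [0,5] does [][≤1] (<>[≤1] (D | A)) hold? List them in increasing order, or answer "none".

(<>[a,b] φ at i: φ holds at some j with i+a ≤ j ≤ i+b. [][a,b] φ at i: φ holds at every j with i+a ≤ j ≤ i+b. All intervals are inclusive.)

0, 1, 2

Evaluate at each i in [0,5]:
  i=0: ✓ (all of [0,1])
  i=1: ✓ (all of [1,2])
  i=2: ✓ (all of [2,3])
  i=3: ✗ (fails at j=4)
  i=4: ✗ (fails at j=4)
  i=5: ✗ (fails at j=5)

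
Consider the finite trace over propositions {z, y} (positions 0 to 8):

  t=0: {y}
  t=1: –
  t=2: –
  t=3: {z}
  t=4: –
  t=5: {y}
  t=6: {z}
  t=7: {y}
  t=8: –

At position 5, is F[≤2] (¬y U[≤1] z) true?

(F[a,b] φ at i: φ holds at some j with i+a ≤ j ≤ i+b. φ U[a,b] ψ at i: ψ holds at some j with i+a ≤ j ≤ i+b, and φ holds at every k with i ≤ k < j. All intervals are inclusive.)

Check (¬y U[≤1] z) at each j in [5,7]:
  j=5: fails
  j=6: holds
  j=7: fails
Found at j=6 → formula holds.

Yes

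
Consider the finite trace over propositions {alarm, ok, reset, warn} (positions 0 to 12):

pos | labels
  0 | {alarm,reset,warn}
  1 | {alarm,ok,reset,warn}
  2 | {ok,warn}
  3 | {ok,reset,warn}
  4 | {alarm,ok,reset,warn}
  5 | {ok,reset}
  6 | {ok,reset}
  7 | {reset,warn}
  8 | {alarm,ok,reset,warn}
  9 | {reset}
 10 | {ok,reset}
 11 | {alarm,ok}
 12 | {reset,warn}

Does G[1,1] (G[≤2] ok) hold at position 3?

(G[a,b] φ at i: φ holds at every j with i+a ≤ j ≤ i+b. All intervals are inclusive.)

Holds

Check G[≤2] ok at every j in [4,4]:
  j=4: holds on [4,6]
All positions satisfy it → formula holds.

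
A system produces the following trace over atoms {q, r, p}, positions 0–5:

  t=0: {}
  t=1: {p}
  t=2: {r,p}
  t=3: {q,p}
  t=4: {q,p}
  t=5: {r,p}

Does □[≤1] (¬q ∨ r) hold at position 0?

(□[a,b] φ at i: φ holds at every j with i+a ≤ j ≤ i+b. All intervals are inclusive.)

Check (¬q ∨ r) at every j in [0,1]:
  j=0: true
  j=1: true
All positions satisfy it → formula holds.

Holds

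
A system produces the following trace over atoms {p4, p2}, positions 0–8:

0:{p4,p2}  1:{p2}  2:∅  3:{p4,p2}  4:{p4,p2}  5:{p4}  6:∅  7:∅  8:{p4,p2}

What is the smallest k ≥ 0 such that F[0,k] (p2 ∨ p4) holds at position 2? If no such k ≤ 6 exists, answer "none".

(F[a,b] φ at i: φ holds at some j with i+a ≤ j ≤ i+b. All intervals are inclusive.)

1

Scan j = 2,3,… for (p2 ∨ p4):
  j=2: fails
  j=3: holds
First hit at j=3, so smallest k = 3-2 = 1.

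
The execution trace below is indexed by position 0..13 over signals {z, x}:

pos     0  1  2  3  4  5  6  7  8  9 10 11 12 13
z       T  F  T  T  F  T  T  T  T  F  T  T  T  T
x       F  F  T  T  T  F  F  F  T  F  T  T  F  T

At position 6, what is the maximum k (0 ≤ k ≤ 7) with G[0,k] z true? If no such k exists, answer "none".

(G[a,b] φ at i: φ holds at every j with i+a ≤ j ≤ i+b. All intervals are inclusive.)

z must hold from j=6 onward; find where it first fails.
  j=6: holds
  j=7: holds
  j=8: holds
  j=9: fails
Holds on [6,8], so largest k = 2.

2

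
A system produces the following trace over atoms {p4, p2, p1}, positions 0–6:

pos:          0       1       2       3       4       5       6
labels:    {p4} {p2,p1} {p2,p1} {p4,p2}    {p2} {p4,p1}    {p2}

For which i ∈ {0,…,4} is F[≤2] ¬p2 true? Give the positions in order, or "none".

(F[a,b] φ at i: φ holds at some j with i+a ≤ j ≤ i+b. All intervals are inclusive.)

Evaluate at each i in [0,4]:
  i=0: ✓ (witness j=0)
  i=1: ✗ (none in [1,3])
  i=2: ✗ (none in [2,4])
  i=3: ✓ (witness j=5)
  i=4: ✓ (witness j=5)

0, 3, 4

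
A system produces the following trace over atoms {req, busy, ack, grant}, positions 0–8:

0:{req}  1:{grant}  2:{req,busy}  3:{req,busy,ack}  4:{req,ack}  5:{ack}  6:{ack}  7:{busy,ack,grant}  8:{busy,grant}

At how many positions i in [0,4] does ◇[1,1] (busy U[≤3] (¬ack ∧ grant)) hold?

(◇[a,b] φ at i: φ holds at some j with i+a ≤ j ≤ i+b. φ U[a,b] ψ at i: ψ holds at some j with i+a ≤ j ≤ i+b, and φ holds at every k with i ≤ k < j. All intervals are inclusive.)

1

Evaluate at each i in [0,4]:
  i=0: ✓ (witness j=1)
  i=1: ✗ (none in [2,2])
  i=2: ✗ (none in [3,3])
  i=3: ✗ (none in [4,4])
  i=4: ✗ (none in [5,5])
Positions where it holds: {0} → 1.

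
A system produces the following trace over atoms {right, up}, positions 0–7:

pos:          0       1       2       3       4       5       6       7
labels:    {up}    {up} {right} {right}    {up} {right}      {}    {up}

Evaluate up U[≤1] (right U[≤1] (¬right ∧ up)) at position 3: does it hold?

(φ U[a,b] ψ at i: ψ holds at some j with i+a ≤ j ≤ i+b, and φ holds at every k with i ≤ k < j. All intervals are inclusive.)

Need some j in [3,4] with (right U[≤1] (¬right ∧ up)), and up at every k in [3,j-1].
  j=3: (right U[≤1] (¬right ∧ up)) holds; no prefix to check → satisfied.

Holds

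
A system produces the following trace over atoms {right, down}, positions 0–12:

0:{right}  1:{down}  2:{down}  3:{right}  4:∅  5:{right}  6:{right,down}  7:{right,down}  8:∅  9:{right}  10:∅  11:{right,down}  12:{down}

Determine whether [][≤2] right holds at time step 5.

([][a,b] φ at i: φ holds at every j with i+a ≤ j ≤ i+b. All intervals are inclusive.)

Check right at every j in [5,7]:
  j=5: true
  j=6: true
  j=7: true
All positions satisfy it → formula holds.

Yes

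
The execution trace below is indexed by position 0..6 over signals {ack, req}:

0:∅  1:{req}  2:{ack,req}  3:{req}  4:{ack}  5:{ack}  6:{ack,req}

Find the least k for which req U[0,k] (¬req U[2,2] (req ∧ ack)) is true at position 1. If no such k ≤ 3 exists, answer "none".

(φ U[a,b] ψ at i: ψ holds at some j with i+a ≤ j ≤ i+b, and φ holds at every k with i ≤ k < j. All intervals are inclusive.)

3

Need earliest j ≥ 1 with (¬req U[2,2] (req ∧ ack)), and req at every k in [1,j-1].
  j=1: rhs fails.
  j=2: rhs fails.
  j=3: rhs fails.
  j=4: rhs holds; lhs holds on [1,3]. k = 3.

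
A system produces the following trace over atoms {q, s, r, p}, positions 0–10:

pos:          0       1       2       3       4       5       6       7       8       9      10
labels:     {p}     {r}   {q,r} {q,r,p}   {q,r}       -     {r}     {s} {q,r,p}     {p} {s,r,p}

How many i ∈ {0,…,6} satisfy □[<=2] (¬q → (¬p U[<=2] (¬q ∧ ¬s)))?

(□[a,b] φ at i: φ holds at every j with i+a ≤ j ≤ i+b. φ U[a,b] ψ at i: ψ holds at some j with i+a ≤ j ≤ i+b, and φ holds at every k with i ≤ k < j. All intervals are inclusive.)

Evaluate at each i in [0,6]:
  i=0: ✓ (all of [0,2])
  i=1: ✓ (all of [1,3])
  i=2: ✓ (all of [2,4])
  i=3: ✓ (all of [3,5])
  i=4: ✓ (all of [4,6])
  i=5: ✗ (fails at j=7)
  i=6: ✗ (fails at j=7)
Positions where it holds: {0, 1, 2, 3, 4} → 5.

5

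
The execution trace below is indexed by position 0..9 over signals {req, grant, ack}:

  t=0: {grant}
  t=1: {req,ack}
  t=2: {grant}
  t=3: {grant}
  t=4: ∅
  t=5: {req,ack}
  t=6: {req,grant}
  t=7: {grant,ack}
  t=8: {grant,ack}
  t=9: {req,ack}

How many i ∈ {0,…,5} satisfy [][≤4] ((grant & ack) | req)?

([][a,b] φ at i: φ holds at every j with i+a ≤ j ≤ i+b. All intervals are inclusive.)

1

Evaluate at each i in [0,5]:
  i=0: ✗ (fails at j=0)
  i=1: ✗ (fails at j=2)
  i=2: ✗ (fails at j=2)
  i=3: ✗ (fails at j=3)
  i=4: ✗ (fails at j=4)
  i=5: ✓ (all of [5,9])
Positions where it holds: {5} → 1.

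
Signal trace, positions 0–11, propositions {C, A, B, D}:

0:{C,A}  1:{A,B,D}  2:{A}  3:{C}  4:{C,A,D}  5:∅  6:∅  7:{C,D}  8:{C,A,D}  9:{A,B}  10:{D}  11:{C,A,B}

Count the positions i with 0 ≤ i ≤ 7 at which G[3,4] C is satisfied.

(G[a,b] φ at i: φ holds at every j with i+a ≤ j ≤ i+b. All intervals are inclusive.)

Evaluate at each i in [0,7]:
  i=0: ✓ (all of [3,4])
  i=1: ✗ (fails at j=5)
  i=2: ✗ (fails at j=5)
  i=3: ✗ (fails at j=6)
  i=4: ✓ (all of [7,8])
  i=5: ✗ (fails at j=9)
  i=6: ✗ (fails at j=9)
  i=7: ✗ (fails at j=10)
Positions where it holds: {0, 4} → 2.

2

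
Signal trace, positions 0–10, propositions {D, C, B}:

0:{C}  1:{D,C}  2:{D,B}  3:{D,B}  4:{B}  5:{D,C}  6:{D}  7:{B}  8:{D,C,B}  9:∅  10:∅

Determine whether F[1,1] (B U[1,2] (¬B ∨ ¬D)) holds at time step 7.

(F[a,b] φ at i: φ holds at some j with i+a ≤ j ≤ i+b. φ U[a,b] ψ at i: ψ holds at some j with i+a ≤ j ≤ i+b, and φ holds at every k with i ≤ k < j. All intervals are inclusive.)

Yes

Check (B U[1,2] (¬B ∨ ¬D)) at each j in [8,8]:
  j=8: holds
Found at j=8 → formula holds.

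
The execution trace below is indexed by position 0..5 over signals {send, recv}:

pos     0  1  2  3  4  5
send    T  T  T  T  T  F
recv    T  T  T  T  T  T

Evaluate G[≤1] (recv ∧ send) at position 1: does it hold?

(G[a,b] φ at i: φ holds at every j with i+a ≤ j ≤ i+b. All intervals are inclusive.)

Check (recv ∧ send) at every j in [1,2]:
  j=1: true
  j=2: true
All positions satisfy it → formula holds.

Holds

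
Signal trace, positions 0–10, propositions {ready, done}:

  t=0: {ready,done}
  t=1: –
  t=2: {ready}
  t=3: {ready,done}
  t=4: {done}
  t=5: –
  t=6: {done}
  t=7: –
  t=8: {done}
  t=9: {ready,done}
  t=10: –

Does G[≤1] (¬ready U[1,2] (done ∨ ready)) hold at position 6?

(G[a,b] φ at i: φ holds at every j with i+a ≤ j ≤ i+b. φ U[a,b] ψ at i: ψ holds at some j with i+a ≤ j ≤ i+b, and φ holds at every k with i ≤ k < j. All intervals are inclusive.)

True

Check (¬ready U[1,2] (done ∨ ready)) at every j in [6,7]:
  j=6: holds
  j=7: holds
All positions satisfy it → formula holds.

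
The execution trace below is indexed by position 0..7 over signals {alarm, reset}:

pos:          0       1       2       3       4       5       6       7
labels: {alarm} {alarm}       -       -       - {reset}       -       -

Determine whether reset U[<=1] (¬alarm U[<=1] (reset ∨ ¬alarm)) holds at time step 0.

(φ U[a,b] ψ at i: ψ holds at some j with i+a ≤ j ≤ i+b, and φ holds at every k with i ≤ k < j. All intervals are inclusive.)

Does not hold

Need some j in [0,1] with (¬alarm U[<=1] (reset ∨ ¬alarm)), and reset at every k in [0,j-1].
  j=0: (¬alarm U[<=1] (reset ∨ ¬alarm)) — fails.
  j=1: (¬alarm U[<=1] (reset ∨ ¬alarm)) — fails.
No j in the window works → until fails.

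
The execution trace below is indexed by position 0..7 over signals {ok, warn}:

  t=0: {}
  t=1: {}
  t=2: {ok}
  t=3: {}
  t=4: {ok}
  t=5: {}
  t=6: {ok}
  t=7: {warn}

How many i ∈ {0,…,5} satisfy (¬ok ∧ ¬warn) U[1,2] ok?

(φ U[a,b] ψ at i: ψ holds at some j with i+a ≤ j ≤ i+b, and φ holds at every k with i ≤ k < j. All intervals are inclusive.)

4

Evaluate at each i in [0,5]:
  i=0: ✓ (rhs at j=2; lhs holds on [0,1])
  i=1: ✓ (rhs at j=2; lhs holds on [1,1])
  i=2: ✗ (lhs fails at k=2 before rhs at j=4)
  i=3: ✓ (rhs at j=4; lhs holds on [3,3])
  i=4: ✗ (lhs fails at k=4 before rhs at j=6)
  i=5: ✓ (rhs at j=6; lhs holds on [5,5])
Positions where it holds: {0, 1, 3, 5} → 4.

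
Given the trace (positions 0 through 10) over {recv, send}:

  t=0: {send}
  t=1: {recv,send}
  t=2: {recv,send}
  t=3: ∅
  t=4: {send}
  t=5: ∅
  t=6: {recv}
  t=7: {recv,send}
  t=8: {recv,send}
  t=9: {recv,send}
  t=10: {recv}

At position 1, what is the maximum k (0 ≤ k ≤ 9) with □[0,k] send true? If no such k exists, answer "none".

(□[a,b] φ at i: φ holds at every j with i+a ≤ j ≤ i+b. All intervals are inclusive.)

send must hold from j=1 onward; find where it first fails.
  j=1: holds
  j=2: holds
  j=3: fails
Holds on [1,2], so largest k = 1.

1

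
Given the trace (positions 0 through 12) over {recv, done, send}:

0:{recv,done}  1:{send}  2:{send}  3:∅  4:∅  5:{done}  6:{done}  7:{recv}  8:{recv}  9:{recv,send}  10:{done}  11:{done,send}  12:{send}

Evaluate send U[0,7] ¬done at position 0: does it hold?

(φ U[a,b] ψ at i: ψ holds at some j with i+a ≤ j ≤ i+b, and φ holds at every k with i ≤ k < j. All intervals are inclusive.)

No

Need some j in [0,7] with ¬done, and send at every k in [0,j-1].
  j=0: ¬done false.
  j=1: ¬done holds, but send fails at k=0 → not this j.
  j=2: ¬done holds, but send fails at k=0 → not this j.
  j=3: ¬done holds, but send fails at k=0 → not this j.
  j=4: ¬done holds, but send fails at k=0 → not this j.
  j=5: ¬done false.
  j=6: ¬done false.
  j=7: ¬done holds, but send fails at k=0 → not this j.
No j in the window works → until fails.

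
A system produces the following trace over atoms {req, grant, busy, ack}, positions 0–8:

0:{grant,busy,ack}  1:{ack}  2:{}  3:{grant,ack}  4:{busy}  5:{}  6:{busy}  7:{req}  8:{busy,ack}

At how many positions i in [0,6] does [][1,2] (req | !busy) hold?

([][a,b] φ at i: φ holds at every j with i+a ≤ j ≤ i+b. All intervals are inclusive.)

Evaluate at each i in [0,6]:
  i=0: ✓ (all of [1,2])
  i=1: ✓ (all of [2,3])
  i=2: ✗ (fails at j=4)
  i=3: ✗ (fails at j=4)
  i=4: ✗ (fails at j=6)
  i=5: ✗ (fails at j=6)
  i=6: ✗ (fails at j=8)
Positions where it holds: {0, 1} → 2.

2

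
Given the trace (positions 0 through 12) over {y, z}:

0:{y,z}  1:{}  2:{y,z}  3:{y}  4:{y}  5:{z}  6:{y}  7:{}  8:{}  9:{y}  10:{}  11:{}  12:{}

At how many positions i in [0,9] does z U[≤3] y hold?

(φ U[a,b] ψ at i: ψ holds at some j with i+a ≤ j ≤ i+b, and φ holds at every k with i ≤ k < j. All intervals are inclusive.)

Evaluate at each i in [0,9]:
  i=0: ✓ (rhs at j=0)
  i=1: ✗ (lhs fails at k=1 before rhs at j=2)
  i=2: ✓ (rhs at j=2)
  i=3: ✓ (rhs at j=3)
  i=4: ✓ (rhs at j=4)
  i=5: ✓ (rhs at j=6; lhs holds on [5,5])
  i=6: ✓ (rhs at j=6)
  i=7: ✗ (lhs fails at k=7 before rhs at j=9)
  i=8: ✗ (lhs fails at k=8 before rhs at j=9)
  i=9: ✓ (rhs at j=9)
Positions where it holds: {0, 2, 3, 4, 5, 6, 9} → 7.

7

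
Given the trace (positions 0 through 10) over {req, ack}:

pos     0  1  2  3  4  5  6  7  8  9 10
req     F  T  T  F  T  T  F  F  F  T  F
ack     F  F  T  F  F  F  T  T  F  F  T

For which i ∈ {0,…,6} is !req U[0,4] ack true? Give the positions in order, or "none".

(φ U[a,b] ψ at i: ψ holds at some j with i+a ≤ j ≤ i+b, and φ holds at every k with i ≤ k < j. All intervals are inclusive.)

2, 6

Evaluate at each i in [0,6]:
  i=0: ✗ (lhs fails at k=1 before rhs at j=2)
  i=1: ✗ (lhs fails at k=1 before rhs at j=2)
  i=2: ✓ (rhs at j=2)
  i=3: ✗ (lhs fails at k=4 before rhs at j=6)
  i=4: ✗ (lhs fails at k=4 before rhs at j=6)
  i=5: ✗ (lhs fails at k=5 before rhs at j=6)
  i=6: ✓ (rhs at j=6)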